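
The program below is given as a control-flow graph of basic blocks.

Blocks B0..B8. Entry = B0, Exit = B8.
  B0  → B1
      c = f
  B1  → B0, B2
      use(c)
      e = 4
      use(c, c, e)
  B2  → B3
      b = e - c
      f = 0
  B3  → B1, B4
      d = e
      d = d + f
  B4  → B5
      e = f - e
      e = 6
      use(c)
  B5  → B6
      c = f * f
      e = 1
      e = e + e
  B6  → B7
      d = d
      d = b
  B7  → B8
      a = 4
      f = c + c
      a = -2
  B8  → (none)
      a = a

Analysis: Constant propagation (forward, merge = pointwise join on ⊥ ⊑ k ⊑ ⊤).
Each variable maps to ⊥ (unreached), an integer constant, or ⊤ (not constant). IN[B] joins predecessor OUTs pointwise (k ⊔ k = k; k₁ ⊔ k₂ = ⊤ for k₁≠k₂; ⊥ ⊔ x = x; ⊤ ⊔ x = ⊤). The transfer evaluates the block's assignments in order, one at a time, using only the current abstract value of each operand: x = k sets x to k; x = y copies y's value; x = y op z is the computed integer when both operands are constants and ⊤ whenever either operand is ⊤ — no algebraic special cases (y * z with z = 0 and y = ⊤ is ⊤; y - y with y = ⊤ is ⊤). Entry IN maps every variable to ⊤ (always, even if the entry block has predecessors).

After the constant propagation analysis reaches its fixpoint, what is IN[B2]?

Per-block solution:
  B0: | IN=(all ⊤) | OUT=(all ⊤)
  B1: | IN=(all ⊤) | OUT={e:4; rest ⊤}
  B2: | IN={e:4; rest ⊤} | OUT={e:4, f:0; rest ⊤}
  B3: | IN={e:4, f:0; rest ⊤} | OUT={d:4, e:4, f:0; rest ⊤}
  B4: | IN={d:4, e:4, f:0; rest ⊤} | OUT={d:4, e:6, f:0; rest ⊤}
  B5: | IN={d:4, e:6, f:0; rest ⊤} | OUT={c:0, d:4, e:2, f:0; rest ⊤}
  B6: | IN={c:0, d:4, e:2, f:0; rest ⊤} | OUT={c:0, e:2, f:0; rest ⊤}
  B7: | IN={c:0, e:2, f:0; rest ⊤} | OUT={a:-2, c:0, e:2, f:0; rest ⊤}
  B8: | IN={a:-2, c:0, e:2, f:0; rest ⊤} | OUT={a:-2, c:0, e:2, f:0; rest ⊤}

Merge at B2: IN[B2] = OUT[B1] = {a: ⊤, b: ⊤, c: ⊤, d: ⊤, e: 4, f: ⊤}

Answer: {a: ⊤, b: ⊤, c: ⊤, d: ⊤, e: 4, f: ⊤}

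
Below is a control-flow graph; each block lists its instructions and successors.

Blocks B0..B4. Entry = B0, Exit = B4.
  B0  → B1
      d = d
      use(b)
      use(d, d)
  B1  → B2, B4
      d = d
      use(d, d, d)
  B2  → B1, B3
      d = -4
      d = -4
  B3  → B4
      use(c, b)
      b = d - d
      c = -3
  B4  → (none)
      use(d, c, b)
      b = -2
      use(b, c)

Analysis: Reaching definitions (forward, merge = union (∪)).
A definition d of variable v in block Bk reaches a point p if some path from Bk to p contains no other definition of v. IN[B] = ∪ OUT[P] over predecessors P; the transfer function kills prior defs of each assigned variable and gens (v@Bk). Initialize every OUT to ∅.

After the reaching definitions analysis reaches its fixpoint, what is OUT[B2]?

Answer: {d@B2}

Trace:
Per-block solution:
  B0:  IN={}  OUT={d@B0}
  B1:  IN={d@B0, d@B2}  OUT={d@B1}
  B2:  IN={d@B1}  OUT={d@B2}
  B3:  IN={d@B2}  OUT={b@B3, c@B3, d@B2}
  B4:  IN={b@B3, c@B3, d@B1, d@B2}  OUT={b@B4, c@B3, d@B1, d@B2}

Merge at B2: IN[B2] = OUT[B1] = {d@B1}
Applying B2's transfer function to that IN value gives OUT[B2] (row B2 above).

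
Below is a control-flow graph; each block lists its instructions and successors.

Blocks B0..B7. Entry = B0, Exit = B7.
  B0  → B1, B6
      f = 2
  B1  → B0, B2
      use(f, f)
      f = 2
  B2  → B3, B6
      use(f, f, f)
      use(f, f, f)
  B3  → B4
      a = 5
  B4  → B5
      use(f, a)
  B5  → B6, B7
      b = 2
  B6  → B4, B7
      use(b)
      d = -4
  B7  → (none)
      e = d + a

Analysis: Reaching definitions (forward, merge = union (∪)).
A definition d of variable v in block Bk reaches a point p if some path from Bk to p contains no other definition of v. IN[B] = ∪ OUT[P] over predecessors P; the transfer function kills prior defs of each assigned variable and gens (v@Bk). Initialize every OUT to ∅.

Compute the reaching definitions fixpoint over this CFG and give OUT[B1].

Answer: {f@B1}

Derivation:
Per-block solution:
  B0: | IN={f@B1} | OUT={f@B0}
  B1: | IN={f@B0} | OUT={f@B1}
  B2: | IN={f@B1} | OUT={f@B1}
  B3: | IN={f@B1} | OUT={a@B3, f@B1}
  B4: | IN={a@B3, b@B5, d@B6, f@B0, f@B1} | OUT={a@B3, b@B5, d@B6, f@B0, f@B1}
  B5: | IN={a@B3, b@B5, d@B6, f@B0, f@B1} | OUT={a@B3, b@B5, d@B6, f@B0, f@B1}
  B6: | IN={a@B3, b@B5, d@B6, f@B0, f@B1} | OUT={a@B3, b@B5, d@B6, f@B0, f@B1}
  B7: | IN={a@B3, b@B5, d@B6, f@B0, f@B1} | OUT={a@B3, b@B5, d@B6, e@B7, f@B0, f@B1}

Merge at B1: IN[B1] = OUT[B0] = {f@B0}
Applying B1's transfer function to that IN value gives OUT[B1] (row B1 above).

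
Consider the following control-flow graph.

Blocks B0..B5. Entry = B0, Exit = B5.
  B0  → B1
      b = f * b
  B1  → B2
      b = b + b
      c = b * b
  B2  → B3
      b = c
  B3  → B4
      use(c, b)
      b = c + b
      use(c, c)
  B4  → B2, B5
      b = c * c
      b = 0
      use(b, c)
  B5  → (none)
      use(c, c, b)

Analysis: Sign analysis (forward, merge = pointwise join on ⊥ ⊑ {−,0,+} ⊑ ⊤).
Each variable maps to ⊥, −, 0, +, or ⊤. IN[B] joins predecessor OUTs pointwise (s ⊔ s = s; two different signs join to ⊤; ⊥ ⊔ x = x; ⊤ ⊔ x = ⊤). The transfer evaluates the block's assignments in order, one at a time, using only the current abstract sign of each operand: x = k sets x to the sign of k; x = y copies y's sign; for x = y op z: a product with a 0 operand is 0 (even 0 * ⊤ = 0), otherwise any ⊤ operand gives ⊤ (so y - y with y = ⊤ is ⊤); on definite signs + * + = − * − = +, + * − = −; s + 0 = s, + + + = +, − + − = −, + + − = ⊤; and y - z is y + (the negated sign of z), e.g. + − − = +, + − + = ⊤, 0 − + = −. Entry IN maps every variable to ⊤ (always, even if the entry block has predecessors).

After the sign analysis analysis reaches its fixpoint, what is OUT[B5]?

Answer: {a: ⊤, b: 0, c: ⊤, d: ⊤, e: ⊤, f: ⊤}

Trace:
Converged values:
  B0: | IN=(all ⊤) | OUT=(all ⊤)
  B1: | IN=(all ⊤) | OUT=(all ⊤)
  B2: | IN=(all ⊤) | OUT=(all ⊤)
  B3: | IN=(all ⊤) | OUT=(all ⊤)
  B4: | IN=(all ⊤) | OUT={b:0; rest ⊤}
  B5: | IN={b:0; rest ⊤} | OUT={b:0; rest ⊤}

Merge at B5: IN[B5] = OUT[B4] = {a: ⊤, b: 0, c: ⊤, d: ⊤, e: ⊤, f: ⊤}
Applying B5's transfer function to that IN value gives OUT[B5] (row B5 above).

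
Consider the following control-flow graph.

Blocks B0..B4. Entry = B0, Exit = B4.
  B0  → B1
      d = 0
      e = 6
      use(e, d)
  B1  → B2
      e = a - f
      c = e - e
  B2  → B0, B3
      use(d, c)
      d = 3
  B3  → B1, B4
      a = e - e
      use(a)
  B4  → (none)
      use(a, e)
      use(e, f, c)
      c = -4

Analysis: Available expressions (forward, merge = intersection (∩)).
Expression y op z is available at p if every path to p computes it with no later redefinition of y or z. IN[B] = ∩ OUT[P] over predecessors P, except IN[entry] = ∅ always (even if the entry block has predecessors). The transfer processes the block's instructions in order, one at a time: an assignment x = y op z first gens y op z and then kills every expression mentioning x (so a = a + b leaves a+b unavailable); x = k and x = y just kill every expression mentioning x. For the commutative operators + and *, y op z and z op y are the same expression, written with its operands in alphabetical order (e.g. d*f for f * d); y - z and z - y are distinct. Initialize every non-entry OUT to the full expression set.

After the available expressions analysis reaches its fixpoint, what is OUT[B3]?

Answer: {e-e}

Working:
Fixpoint table:
  B0:  IN={}  OUT={}
  B1:  IN={}  OUT={a-f, e-e}
  B2:  IN={a-f, e-e}  OUT={a-f, e-e}
  B3:  IN={a-f, e-e}  OUT={e-e}
  B4:  IN={e-e}  OUT={e-e}

Merge at B3: IN[B3] = OUT[B2] = {a-f, e-e}
Applying B3's transfer function to that IN value gives OUT[B3] (row B3 above).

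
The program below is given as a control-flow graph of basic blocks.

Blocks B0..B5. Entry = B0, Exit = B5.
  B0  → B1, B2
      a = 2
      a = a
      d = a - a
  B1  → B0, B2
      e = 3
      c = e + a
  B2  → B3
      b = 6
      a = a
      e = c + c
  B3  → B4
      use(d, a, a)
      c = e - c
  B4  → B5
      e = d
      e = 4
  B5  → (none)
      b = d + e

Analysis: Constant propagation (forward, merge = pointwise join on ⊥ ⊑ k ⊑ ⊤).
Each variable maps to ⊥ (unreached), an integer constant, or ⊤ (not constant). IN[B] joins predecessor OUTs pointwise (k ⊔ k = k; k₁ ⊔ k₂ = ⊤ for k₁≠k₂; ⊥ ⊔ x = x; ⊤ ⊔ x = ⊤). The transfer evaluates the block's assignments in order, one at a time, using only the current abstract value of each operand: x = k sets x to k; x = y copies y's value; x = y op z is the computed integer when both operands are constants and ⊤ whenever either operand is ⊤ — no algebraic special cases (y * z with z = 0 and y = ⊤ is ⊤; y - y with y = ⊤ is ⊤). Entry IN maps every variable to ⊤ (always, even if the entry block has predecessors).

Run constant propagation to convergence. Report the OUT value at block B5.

Fixpoint table:
  B0:  IN=(all ⊤)  OUT={a:2, d:0; rest ⊤}
  B1:  IN={a:2, d:0; rest ⊤}  OUT={a:2, c:5, d:0, e:3; rest ⊤}
  B2:  IN={a:2, d:0; rest ⊤}  OUT={a:2, b:6, d:0; rest ⊤}
  B3:  IN={a:2, b:6, d:0; rest ⊤}  OUT={a:2, b:6, d:0; rest ⊤}
  B4:  IN={a:2, b:6, d:0; rest ⊤}  OUT={a:2, b:6, d:0, e:4; rest ⊤}
  B5:  IN={a:2, b:6, d:0, e:4; rest ⊤}  OUT={a:2, b:4, d:0, e:4; rest ⊤}

Merge at B5: IN[B5] = OUT[B4] = {a: 2, b: 6, c: ⊤, d: 0, e: 4, f: ⊤}
Applying B5's transfer function to that IN value gives OUT[B5] (row B5 above).

Answer: {a: 2, b: 4, c: ⊤, d: 0, e: 4, f: ⊤}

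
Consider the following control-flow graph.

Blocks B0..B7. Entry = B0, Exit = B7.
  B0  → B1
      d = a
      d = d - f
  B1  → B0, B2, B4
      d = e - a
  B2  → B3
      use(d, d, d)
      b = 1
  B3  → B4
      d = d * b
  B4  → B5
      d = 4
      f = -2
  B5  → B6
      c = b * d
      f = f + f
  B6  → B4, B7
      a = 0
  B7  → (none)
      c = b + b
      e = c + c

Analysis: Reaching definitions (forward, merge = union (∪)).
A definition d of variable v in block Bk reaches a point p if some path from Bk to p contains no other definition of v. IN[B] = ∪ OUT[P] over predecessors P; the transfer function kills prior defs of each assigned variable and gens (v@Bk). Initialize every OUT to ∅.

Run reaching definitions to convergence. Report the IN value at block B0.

Answer: {d@B1}

Working:
Converged values:
  B0:   IN={d@B1}   OUT={d@B0}
  B1:   IN={d@B0}   OUT={d@B1}
  B2:   IN={d@B1}   OUT={b@B2, d@B1}
  B3:   IN={b@B2, d@B1}   OUT={b@B2, d@B3}
  B4:   IN={a@B6, b@B2, c@B5, d@B1, d@B3, d@B4, f@B5}   OUT={a@B6, b@B2, c@B5, d@B4, f@B4}
  B5:   IN={a@B6, b@B2, c@B5, d@B4, f@B4}   OUT={a@B6, b@B2, c@B5, d@B4, f@B5}
  B6:   IN={a@B6, b@B2, c@B5, d@B4, f@B5}   OUT={a@B6, b@B2, c@B5, d@B4, f@B5}
  B7:   IN={a@B6, b@B2, c@B5, d@B4, f@B5}   OUT={a@B6, b@B2, c@B7, d@B4, e@B7, f@B5}

Merge at B0 (entry node, so the boundary value {} is joined with the incoming edge(s)): IN[B0] = {} ⊔ OUT[B1] = {d@B1}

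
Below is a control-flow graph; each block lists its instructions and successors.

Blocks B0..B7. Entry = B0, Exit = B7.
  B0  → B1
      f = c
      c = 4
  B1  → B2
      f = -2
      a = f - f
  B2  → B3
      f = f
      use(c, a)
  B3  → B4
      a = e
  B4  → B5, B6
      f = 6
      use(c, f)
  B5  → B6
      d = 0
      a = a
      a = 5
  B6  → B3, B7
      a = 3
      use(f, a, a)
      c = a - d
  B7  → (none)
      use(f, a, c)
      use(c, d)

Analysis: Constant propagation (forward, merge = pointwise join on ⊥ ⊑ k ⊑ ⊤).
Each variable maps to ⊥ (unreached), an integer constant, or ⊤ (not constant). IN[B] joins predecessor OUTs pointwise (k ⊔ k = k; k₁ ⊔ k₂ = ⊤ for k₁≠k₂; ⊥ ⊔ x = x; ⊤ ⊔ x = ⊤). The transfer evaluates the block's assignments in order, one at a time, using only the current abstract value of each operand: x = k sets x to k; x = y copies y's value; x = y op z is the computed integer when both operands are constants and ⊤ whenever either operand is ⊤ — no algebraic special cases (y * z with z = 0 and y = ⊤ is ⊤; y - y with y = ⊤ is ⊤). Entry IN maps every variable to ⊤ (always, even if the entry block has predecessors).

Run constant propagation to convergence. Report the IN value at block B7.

Per-block solution:
  B0: | IN=(all ⊤) | OUT={c:4; rest ⊤}
  B1: | IN={c:4; rest ⊤} | OUT={a:0, c:4, f:-2; rest ⊤}
  B2: | IN={a:0, c:4, f:-2; rest ⊤} | OUT={a:0, c:4, f:-2; rest ⊤}
  B3: | IN=(all ⊤) | OUT=(all ⊤)
  B4: | IN=(all ⊤) | OUT={f:6; rest ⊤}
  B5: | IN={f:6; rest ⊤} | OUT={a:5, d:0, f:6; rest ⊤}
  B6: | IN={f:6; rest ⊤} | OUT={a:3, f:6; rest ⊤}
  B7: | IN={a:3, f:6; rest ⊤} | OUT={a:3, f:6; rest ⊤}

Merge at B7: IN[B7] = OUT[B6] = {a: 3, b: ⊤, c: ⊤, d: ⊤, e: ⊤, f: 6}

Answer: {a: 3, b: ⊤, c: ⊤, d: ⊤, e: ⊤, f: 6}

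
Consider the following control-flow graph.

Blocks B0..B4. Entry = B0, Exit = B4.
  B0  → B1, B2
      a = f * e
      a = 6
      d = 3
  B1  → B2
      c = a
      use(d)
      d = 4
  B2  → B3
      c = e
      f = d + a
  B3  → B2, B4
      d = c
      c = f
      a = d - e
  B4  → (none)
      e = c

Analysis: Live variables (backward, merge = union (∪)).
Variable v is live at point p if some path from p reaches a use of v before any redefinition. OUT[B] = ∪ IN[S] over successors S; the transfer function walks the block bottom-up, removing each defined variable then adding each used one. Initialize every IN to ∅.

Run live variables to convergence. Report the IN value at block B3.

Converged values:
  B0:   IN={e, f}   OUT={a, d, e}
  B1:   IN={a, d, e}   OUT={a, d, e}
  B2:   IN={a, d, e}   OUT={c, e, f}
  B3:   IN={c, e, f}   OUT={a, c, d, e}
  B4:   IN={c}   OUT={}

Merge at B3: OUT[B3] = IN[B2] ⊔ IN[B4] = {a, c, d, e}
Applying B3's transfer function to that OUT value gives IN[B3] (row B3 above).

Answer: {c, e, f}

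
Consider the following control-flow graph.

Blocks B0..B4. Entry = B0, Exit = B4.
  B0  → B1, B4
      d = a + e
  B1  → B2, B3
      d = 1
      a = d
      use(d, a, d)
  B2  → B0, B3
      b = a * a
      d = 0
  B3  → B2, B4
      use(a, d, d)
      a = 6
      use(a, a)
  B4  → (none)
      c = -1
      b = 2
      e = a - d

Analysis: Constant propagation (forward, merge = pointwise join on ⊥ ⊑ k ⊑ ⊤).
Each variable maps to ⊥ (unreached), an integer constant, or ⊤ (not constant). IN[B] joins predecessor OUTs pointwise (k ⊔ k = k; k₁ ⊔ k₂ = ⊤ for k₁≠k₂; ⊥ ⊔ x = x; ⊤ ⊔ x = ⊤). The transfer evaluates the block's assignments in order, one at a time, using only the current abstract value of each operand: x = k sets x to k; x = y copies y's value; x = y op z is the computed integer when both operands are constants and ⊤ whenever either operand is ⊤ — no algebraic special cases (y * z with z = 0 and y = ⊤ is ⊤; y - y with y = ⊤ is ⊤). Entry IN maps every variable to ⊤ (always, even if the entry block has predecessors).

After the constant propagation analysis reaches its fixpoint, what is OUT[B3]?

Fixpoint table:
  B0:  IN=(all ⊤)  OUT=(all ⊤)
  B1:  IN=(all ⊤)  OUT={a:1, d:1; rest ⊤}
  B2:  IN=(all ⊤)  OUT={d:0; rest ⊤}
  B3:  IN=(all ⊤)  OUT={a:6; rest ⊤}
  B4:  IN=(all ⊤)  OUT={b:2, c:-1; rest ⊤}

Merge at B3: IN[B3] = OUT[B1] ⊔ OUT[B2] = {a: ⊤, b: ⊤, c: ⊤, d: ⊤, e: ⊤, f: ⊤}
Applying B3's transfer function to that IN value gives OUT[B3] (row B3 above).

Answer: {a: 6, b: ⊤, c: ⊤, d: ⊤, e: ⊤, f: ⊤}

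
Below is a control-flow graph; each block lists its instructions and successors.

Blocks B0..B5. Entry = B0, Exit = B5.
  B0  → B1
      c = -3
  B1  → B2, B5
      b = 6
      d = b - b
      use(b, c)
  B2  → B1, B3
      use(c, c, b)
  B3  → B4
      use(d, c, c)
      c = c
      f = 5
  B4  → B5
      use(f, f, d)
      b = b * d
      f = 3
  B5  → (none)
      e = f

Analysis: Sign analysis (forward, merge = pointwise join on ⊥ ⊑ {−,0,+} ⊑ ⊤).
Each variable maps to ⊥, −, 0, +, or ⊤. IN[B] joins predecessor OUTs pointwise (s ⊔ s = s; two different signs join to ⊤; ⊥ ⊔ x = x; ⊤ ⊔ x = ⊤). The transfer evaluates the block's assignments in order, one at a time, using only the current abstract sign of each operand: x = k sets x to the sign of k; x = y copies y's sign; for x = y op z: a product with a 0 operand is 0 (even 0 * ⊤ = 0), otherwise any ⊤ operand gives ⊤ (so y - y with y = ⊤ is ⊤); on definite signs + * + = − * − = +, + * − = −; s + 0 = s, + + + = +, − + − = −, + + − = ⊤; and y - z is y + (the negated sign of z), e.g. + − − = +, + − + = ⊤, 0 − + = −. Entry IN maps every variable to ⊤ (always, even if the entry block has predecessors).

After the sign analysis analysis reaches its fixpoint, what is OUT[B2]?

Fixpoint table:
  B0: | IN=(all ⊤) | OUT={c:-; rest ⊤}
  B1: | IN={c:-; rest ⊤} | OUT={b:+, c:-; rest ⊤}
  B2: | IN={b:+, c:-; rest ⊤} | OUT={b:+, c:-; rest ⊤}
  B3: | IN={b:+, c:-; rest ⊤} | OUT={b:+, c:-, f:+; rest ⊤}
  B4: | IN={b:+, c:-, f:+; rest ⊤} | OUT={c:-, f:+; rest ⊤}
  B5: | IN={c:-; rest ⊤} | OUT={c:-; rest ⊤}

Merge at B2: IN[B2] = OUT[B1] = {a: ⊤, b: +, c: -, d: ⊤, e: ⊤, f: ⊤}
Applying B2's transfer function to that IN value gives OUT[B2] (row B2 above).

Answer: {a: ⊤, b: +, c: -, d: ⊤, e: ⊤, f: ⊤}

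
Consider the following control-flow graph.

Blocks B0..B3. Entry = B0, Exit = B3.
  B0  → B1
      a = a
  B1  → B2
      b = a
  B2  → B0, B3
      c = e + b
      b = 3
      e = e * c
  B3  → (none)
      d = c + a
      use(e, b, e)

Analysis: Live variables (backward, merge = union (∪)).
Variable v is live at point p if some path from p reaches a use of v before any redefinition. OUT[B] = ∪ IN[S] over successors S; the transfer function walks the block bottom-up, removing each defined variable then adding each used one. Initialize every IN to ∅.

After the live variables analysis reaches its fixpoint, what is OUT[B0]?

Answer: {a, e}

Working:
Per-block solution:
  B0:  IN={a, e}  OUT={a, e}
  B1:  IN={a, e}  OUT={a, b, e}
  B2:  IN={a, b, e}  OUT={a, b, c, e}
  B3:  IN={a, b, c, e}  OUT={}

Merge at B0: OUT[B0] = IN[B1] = {a, e}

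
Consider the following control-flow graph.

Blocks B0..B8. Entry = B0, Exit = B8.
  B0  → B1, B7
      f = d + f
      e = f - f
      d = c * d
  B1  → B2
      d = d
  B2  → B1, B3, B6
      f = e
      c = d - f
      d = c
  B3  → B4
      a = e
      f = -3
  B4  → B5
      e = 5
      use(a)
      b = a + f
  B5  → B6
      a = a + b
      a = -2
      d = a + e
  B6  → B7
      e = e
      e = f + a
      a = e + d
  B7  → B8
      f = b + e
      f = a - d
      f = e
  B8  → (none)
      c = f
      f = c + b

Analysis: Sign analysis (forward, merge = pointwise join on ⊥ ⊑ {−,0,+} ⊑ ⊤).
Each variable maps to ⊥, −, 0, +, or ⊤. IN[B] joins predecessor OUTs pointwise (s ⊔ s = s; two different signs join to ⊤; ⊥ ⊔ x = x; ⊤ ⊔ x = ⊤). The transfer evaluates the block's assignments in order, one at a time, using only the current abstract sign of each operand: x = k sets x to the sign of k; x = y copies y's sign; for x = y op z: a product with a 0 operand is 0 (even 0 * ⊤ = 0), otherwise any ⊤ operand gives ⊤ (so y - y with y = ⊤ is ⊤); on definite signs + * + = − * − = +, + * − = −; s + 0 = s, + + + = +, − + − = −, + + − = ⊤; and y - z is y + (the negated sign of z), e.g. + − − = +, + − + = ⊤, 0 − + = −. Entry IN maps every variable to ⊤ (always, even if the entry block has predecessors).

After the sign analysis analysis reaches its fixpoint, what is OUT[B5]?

Per-block solution:
  B0:   IN=(all ⊤)   OUT=(all ⊤)
  B1:   IN=(all ⊤)   OUT=(all ⊤)
  B2:   IN=(all ⊤)   OUT=(all ⊤)
  B3:   IN=(all ⊤)   OUT={f:-; rest ⊤}
  B4:   IN={f:-; rest ⊤}   OUT={e:+, f:-; rest ⊤}
  B5:   IN={e:+, f:-; rest ⊤}   OUT={a:-, e:+, f:-; rest ⊤}
  B6:   IN=(all ⊤)   OUT=(all ⊤)
  B7:   IN=(all ⊤)   OUT=(all ⊤)
  B8:   IN=(all ⊤)   OUT=(all ⊤)

Merge at B5: IN[B5] = OUT[B4] = {a: ⊤, b: ⊤, c: ⊤, d: ⊤, e: +, f: -}
Applying B5's transfer function to that IN value gives OUT[B5] (row B5 above).

Answer: {a: -, b: ⊤, c: ⊤, d: ⊤, e: +, f: -}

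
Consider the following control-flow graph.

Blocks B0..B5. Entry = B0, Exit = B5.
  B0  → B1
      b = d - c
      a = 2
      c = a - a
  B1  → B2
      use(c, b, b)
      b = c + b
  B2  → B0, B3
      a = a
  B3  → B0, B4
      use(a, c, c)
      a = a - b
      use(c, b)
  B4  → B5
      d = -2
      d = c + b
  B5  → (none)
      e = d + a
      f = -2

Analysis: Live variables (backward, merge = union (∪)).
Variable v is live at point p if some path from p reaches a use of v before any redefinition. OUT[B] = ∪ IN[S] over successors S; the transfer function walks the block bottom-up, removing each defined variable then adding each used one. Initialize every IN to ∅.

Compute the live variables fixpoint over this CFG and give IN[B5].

Answer: {a, d}

Trace:
Per-block solution:
  B0:  IN={c, d}  OUT={a, b, c, d}
  B1:  IN={a, b, c, d}  OUT={a, b, c, d}
  B2:  IN={a, b, c, d}  OUT={a, b, c, d}
  B3:  IN={a, b, c, d}  OUT={a, b, c, d}
  B4:  IN={a, b, c}  OUT={a, d}
  B5:  IN={a, d}  OUT={}

B5 is the boundary node: OUT[B5] = {}
Applying B5's transfer function to that OUT value gives IN[B5] (row B5 above).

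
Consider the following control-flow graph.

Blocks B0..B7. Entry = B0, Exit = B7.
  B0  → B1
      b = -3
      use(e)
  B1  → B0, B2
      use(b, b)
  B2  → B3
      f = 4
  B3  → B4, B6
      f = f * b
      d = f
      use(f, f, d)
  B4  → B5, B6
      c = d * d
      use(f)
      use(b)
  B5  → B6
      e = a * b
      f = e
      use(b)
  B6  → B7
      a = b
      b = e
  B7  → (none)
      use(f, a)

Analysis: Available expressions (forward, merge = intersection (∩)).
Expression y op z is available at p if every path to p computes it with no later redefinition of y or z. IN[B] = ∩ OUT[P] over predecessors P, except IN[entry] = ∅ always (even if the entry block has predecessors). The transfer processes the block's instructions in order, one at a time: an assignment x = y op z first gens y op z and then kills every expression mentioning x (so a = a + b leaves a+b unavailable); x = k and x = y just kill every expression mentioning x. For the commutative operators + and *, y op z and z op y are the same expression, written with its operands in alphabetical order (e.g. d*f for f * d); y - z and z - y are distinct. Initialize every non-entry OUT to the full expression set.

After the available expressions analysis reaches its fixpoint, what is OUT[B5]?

Answer: {a*b, d*d}

Trace:
Converged values:
  B0:   IN={}   OUT={}
  B1:   IN={}   OUT={}
  B2:   IN={}   OUT={}
  B3:   IN={}   OUT={}
  B4:   IN={}   OUT={d*d}
  B5:   IN={d*d}   OUT={a*b, d*d}
  B6:   IN={}   OUT={}
  B7:   IN={}   OUT={}

Merge at B5: IN[B5] = OUT[B4] = {d*d}
Applying B5's transfer function to that IN value gives OUT[B5] (row B5 above).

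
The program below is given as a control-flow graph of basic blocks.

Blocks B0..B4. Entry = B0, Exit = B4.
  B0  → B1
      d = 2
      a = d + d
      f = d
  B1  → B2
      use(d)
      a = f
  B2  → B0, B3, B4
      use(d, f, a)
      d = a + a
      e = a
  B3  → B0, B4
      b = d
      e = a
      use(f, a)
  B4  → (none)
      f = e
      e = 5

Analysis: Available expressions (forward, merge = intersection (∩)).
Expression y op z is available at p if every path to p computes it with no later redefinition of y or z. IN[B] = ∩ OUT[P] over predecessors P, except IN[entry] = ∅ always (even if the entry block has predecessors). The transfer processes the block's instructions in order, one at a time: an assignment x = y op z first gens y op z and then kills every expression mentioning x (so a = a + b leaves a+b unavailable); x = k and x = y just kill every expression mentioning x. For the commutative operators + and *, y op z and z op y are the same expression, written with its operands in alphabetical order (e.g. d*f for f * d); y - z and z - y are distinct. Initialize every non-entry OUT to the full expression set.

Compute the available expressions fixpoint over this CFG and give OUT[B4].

Answer: {a+a}

Trace:
Fixpoint table:
  B0:   IN={}   OUT={d+d}
  B1:   IN={d+d}   OUT={d+d}
  B2:   IN={d+d}   OUT={a+a}
  B3:   IN={a+a}   OUT={a+a}
  B4:   IN={a+a}   OUT={a+a}

Merge at B4: IN[B4] = OUT[B2] ∩ OUT[B3] = {a+a}
Applying B4's transfer function to that IN value gives OUT[B4] (row B4 above).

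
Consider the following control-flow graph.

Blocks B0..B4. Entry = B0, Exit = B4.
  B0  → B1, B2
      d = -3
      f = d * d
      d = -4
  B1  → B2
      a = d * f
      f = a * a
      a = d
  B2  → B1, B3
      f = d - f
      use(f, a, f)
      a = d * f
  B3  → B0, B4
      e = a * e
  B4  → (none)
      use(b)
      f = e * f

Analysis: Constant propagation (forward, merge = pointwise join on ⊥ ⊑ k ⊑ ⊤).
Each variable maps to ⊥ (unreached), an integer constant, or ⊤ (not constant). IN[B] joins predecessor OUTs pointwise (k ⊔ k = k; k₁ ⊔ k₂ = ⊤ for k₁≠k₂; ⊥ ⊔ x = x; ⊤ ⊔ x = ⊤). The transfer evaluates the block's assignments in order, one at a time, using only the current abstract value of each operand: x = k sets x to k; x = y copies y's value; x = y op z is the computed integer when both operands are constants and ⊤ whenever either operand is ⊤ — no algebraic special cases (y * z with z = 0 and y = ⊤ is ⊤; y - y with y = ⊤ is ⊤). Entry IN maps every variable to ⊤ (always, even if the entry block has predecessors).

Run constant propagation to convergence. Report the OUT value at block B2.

Fixpoint table:
  B0:  IN=(all ⊤)  OUT={d:-4, f:9; rest ⊤}
  B1:  IN={d:-4; rest ⊤}  OUT={a:-4, d:-4; rest ⊤}
  B2:  IN={d:-4; rest ⊤}  OUT={d:-4; rest ⊤}
  B3:  IN={d:-4; rest ⊤}  OUT={d:-4; rest ⊤}
  B4:  IN={d:-4; rest ⊤}  OUT={d:-4; rest ⊤}

Merge at B2: IN[B2] = OUT[B0] ⊔ OUT[B1] = {a: ⊤, b: ⊤, c: ⊤, d: -4, e: ⊤, f: ⊤}
Applying B2's transfer function to that IN value gives OUT[B2] (row B2 above).

Answer: {a: ⊤, b: ⊤, c: ⊤, d: -4, e: ⊤, f: ⊤}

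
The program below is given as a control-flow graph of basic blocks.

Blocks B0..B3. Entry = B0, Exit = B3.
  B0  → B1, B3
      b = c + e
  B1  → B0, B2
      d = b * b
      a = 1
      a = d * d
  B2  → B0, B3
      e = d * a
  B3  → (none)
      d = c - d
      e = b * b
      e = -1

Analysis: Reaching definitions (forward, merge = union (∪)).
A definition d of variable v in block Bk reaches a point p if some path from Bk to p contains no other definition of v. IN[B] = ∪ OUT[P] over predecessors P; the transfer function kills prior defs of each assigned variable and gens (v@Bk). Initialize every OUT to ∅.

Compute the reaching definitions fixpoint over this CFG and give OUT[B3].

Answer: {a@B1, b@B0, d@B3, e@B3}

Working:
Per-block solution:
  B0:   IN={a@B1, b@B0, d@B1, e@B2}   OUT={a@B1, b@B0, d@B1, e@B2}
  B1:   IN={a@B1, b@B0, d@B1, e@B2}   OUT={a@B1, b@B0, d@B1, e@B2}
  B2:   IN={a@B1, b@B0, d@B1, e@B2}   OUT={a@B1, b@B0, d@B1, e@B2}
  B3:   IN={a@B1, b@B0, d@B1, e@B2}   OUT={a@B1, b@B0, d@B3, e@B3}

Merge at B3: IN[B3] = OUT[B0] ⊔ OUT[B2] = {a@B1, b@B0, d@B1, e@B2}
Applying B3's transfer function to that IN value gives OUT[B3] (row B3 above).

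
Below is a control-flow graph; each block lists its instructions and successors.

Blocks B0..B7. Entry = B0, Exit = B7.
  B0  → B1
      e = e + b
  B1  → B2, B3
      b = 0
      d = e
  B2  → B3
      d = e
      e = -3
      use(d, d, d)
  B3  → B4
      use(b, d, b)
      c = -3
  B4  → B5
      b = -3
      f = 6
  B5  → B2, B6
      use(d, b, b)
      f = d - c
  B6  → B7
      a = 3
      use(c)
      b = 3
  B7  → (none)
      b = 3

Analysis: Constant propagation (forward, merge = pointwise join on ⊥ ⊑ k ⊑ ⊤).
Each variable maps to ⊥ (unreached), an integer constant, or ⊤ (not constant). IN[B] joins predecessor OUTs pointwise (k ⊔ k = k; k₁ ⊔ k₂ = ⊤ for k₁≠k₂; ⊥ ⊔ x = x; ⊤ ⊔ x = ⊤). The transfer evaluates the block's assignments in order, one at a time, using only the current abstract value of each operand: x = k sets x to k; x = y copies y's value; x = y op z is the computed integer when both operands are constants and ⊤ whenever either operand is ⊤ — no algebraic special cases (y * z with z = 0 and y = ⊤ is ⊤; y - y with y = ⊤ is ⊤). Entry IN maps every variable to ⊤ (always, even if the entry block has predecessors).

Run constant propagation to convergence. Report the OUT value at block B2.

Per-block solution:
  B0: | IN=(all ⊤) | OUT=(all ⊤)
  B1: | IN=(all ⊤) | OUT={b:0; rest ⊤}
  B2: | IN=(all ⊤) | OUT={e:-3; rest ⊤}
  B3: | IN=(all ⊤) | OUT={c:-3; rest ⊤}
  B4: | IN={c:-3; rest ⊤} | OUT={b:-3, c:-3, f:6; rest ⊤}
  B5: | IN={b:-3, c:-3, f:6; rest ⊤} | OUT={b:-3, c:-3; rest ⊤}
  B6: | IN={b:-3, c:-3; rest ⊤} | OUT={a:3, b:3, c:-3; rest ⊤}
  B7: | IN={a:3, b:3, c:-3; rest ⊤} | OUT={a:3, b:3, c:-3; rest ⊤}

Merge at B2: IN[B2] = OUT[B1] ⊔ OUT[B5] = {a: ⊤, b: ⊤, c: ⊤, d: ⊤, e: ⊤, f: ⊤}
Applying B2's transfer function to that IN value gives OUT[B2] (row B2 above).

Answer: {a: ⊤, b: ⊤, c: ⊤, d: ⊤, e: -3, f: ⊤}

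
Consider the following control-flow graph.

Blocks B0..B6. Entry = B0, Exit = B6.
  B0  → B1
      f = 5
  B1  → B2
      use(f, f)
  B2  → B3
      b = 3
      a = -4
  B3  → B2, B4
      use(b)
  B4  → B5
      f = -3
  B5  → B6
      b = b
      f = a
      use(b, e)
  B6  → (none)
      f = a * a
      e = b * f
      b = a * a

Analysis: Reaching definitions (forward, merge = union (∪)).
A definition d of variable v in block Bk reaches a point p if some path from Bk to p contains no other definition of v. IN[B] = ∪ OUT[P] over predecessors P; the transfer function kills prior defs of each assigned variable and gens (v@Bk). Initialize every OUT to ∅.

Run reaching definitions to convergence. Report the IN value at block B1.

Answer: {f@B0}

Trace:
Fixpoint table:
  B0:   IN={}   OUT={f@B0}
  B1:   IN={f@B0}   OUT={f@B0}
  B2:   IN={a@B2, b@B2, f@B0}   OUT={a@B2, b@B2, f@B0}
  B3:   IN={a@B2, b@B2, f@B0}   OUT={a@B2, b@B2, f@B0}
  B4:   IN={a@B2, b@B2, f@B0}   OUT={a@B2, b@B2, f@B4}
  B5:   IN={a@B2, b@B2, f@B4}   OUT={a@B2, b@B5, f@B5}
  B6:   IN={a@B2, b@B5, f@B5}   OUT={a@B2, b@B6, e@B6, f@B6}

Merge at B1: IN[B1] = OUT[B0] = {f@B0}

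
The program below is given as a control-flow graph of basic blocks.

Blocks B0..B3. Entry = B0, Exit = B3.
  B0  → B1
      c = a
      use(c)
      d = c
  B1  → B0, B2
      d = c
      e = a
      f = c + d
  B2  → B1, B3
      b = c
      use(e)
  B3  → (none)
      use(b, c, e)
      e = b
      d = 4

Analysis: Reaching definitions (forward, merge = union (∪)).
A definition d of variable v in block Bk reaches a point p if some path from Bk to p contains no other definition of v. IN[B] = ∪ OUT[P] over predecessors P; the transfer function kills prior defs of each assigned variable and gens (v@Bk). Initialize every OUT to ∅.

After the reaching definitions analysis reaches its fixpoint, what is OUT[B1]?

Fixpoint table:
  B0:  IN={b@B2, c@B0, d@B1, e@B1, f@B1}  OUT={b@B2, c@B0, d@B0, e@B1, f@B1}
  B1:  IN={b@B2, c@B0, d@B0, d@B1, e@B1, f@B1}  OUT={b@B2, c@B0, d@B1, e@B1, f@B1}
  B2:  IN={b@B2, c@B0, d@B1, e@B1, f@B1}  OUT={b@B2, c@B0, d@B1, e@B1, f@B1}
  B3:  IN={b@B2, c@B0, d@B1, e@B1, f@B1}  OUT={b@B2, c@B0, d@B3, e@B3, f@B1}

Merge at B1: IN[B1] = OUT[B0] ⊔ OUT[B2] = {b@B2, c@B0, d@B0, d@B1, e@B1, f@B1}
Applying B1's transfer function to that IN value gives OUT[B1] (row B1 above).

Answer: {b@B2, c@B0, d@B1, e@B1, f@B1}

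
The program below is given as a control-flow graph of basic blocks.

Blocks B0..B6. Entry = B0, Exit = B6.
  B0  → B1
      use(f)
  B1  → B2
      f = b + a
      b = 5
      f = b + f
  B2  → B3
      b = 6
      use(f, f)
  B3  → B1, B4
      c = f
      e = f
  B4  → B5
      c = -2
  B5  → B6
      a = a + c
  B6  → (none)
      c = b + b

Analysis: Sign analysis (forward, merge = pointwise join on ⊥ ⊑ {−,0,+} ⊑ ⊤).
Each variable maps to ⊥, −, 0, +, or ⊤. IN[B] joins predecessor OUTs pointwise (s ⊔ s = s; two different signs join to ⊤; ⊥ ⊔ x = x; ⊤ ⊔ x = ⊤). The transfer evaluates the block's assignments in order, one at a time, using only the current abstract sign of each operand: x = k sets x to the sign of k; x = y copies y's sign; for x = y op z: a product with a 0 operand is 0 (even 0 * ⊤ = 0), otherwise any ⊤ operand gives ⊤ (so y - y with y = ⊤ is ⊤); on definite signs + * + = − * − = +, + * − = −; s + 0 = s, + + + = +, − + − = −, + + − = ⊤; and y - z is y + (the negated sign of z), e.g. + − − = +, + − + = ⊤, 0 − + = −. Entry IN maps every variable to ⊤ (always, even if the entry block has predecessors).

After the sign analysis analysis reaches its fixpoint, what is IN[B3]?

Answer: {a: ⊤, b: +, c: ⊤, d: ⊤, e: ⊤, f: ⊤}

Working:
Fixpoint table:
  B0:  IN=(all ⊤)  OUT=(all ⊤)
  B1:  IN=(all ⊤)  OUT={b:+; rest ⊤}
  B2:  IN={b:+; rest ⊤}  OUT={b:+; rest ⊤}
  B3:  IN={b:+; rest ⊤}  OUT={b:+; rest ⊤}
  B4:  IN={b:+; rest ⊤}  OUT={b:+, c:-; rest ⊤}
  B5:  IN={b:+, c:-; rest ⊤}  OUT={b:+, c:-; rest ⊤}
  B6:  IN={b:+, c:-; rest ⊤}  OUT={b:+, c:+; rest ⊤}

Merge at B3: IN[B3] = OUT[B2] = {a: ⊤, b: +, c: ⊤, d: ⊤, e: ⊤, f: ⊤}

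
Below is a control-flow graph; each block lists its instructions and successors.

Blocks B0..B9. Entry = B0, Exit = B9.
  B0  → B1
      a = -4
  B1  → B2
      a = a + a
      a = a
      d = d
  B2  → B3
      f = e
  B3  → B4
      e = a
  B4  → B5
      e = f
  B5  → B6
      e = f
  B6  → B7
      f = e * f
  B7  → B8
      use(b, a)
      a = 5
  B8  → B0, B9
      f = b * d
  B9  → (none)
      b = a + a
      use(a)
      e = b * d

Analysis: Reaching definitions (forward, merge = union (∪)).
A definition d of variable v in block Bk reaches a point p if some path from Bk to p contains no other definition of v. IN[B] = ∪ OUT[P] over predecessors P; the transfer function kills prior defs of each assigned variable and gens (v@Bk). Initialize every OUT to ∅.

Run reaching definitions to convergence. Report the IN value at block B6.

Answer: {a@B1, d@B1, e@B5, f@B2}

Working:
Fixpoint table:
  B0:   IN={a@B7, d@B1, e@B5, f@B8}   OUT={a@B0, d@B1, e@B5, f@B8}
  B1:   IN={a@B0, d@B1, e@B5, f@B8}   OUT={a@B1, d@B1, e@B5, f@B8}
  B2:   IN={a@B1, d@B1, e@B5, f@B8}   OUT={a@B1, d@B1, e@B5, f@B2}
  B3:   IN={a@B1, d@B1, e@B5, f@B2}   OUT={a@B1, d@B1, e@B3, f@B2}
  B4:   IN={a@B1, d@B1, e@B3, f@B2}   OUT={a@B1, d@B1, e@B4, f@B2}
  B5:   IN={a@B1, d@B1, e@B4, f@B2}   OUT={a@B1, d@B1, e@B5, f@B2}
  B6:   IN={a@B1, d@B1, e@B5, f@B2}   OUT={a@B1, d@B1, e@B5, f@B6}
  B7:   IN={a@B1, d@B1, e@B5, f@B6}   OUT={a@B7, d@B1, e@B5, f@B6}
  B8:   IN={a@B7, d@B1, e@B5, f@B6}   OUT={a@B7, d@B1, e@B5, f@B8}
  B9:   IN={a@B7, d@B1, e@B5, f@B8}   OUT={a@B7, b@B9, d@B1, e@B9, f@B8}

Merge at B6: IN[B6] = OUT[B5] = {a@B1, d@B1, e@B5, f@B2}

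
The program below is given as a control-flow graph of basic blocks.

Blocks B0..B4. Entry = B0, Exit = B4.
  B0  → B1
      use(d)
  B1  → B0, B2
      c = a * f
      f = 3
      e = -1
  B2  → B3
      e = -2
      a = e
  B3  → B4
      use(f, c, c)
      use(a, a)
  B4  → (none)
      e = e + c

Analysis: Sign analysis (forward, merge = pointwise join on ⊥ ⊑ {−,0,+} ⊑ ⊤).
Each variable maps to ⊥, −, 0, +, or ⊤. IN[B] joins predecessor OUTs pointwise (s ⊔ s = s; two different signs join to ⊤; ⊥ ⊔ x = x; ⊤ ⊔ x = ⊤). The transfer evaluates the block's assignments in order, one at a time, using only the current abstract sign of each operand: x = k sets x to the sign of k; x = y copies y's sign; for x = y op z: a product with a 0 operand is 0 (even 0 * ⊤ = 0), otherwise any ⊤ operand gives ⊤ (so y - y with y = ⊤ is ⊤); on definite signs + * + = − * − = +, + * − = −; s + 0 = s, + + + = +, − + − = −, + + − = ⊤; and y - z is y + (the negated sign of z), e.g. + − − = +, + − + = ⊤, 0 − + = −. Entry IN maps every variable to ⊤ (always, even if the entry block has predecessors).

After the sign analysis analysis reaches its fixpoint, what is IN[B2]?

Converged values:
  B0:   IN=(all ⊤)   OUT=(all ⊤)
  B1:   IN=(all ⊤)   OUT={e:-, f:+; rest ⊤}
  B2:   IN={e:-, f:+; rest ⊤}   OUT={a:-, e:-, f:+; rest ⊤}
  B3:   IN={a:-, e:-, f:+; rest ⊤}   OUT={a:-, e:-, f:+; rest ⊤}
  B4:   IN={a:-, e:-, f:+; rest ⊤}   OUT={a:-, f:+; rest ⊤}

Merge at B2: IN[B2] = OUT[B1] = {a: ⊤, b: ⊤, c: ⊤, d: ⊤, e: -, f: +}

Answer: {a: ⊤, b: ⊤, c: ⊤, d: ⊤, e: -, f: +}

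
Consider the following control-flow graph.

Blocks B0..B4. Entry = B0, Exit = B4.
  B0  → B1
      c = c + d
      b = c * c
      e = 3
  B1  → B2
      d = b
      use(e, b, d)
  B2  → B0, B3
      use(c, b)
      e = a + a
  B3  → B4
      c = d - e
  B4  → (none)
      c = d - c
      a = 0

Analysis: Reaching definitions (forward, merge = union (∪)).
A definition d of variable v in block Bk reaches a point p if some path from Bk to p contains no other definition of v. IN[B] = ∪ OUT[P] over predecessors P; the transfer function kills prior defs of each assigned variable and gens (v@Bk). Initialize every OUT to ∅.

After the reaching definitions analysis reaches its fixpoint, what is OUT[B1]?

Answer: {b@B0, c@B0, d@B1, e@B0}

Trace:
Fixpoint table:
  B0:   IN={b@B0, c@B0, d@B1, e@B2}   OUT={b@B0, c@B0, d@B1, e@B0}
  B1:   IN={b@B0, c@B0, d@B1, e@B0}   OUT={b@B0, c@B0, d@B1, e@B0}
  B2:   IN={b@B0, c@B0, d@B1, e@B0}   OUT={b@B0, c@B0, d@B1, e@B2}
  B3:   IN={b@B0, c@B0, d@B1, e@B2}   OUT={b@B0, c@B3, d@B1, e@B2}
  B4:   IN={b@B0, c@B3, d@B1, e@B2}   OUT={a@B4, b@B0, c@B4, d@B1, e@B2}

Merge at B1: IN[B1] = OUT[B0] = {b@B0, c@B0, d@B1, e@B0}
Applying B1's transfer function to that IN value gives OUT[B1] (row B1 above).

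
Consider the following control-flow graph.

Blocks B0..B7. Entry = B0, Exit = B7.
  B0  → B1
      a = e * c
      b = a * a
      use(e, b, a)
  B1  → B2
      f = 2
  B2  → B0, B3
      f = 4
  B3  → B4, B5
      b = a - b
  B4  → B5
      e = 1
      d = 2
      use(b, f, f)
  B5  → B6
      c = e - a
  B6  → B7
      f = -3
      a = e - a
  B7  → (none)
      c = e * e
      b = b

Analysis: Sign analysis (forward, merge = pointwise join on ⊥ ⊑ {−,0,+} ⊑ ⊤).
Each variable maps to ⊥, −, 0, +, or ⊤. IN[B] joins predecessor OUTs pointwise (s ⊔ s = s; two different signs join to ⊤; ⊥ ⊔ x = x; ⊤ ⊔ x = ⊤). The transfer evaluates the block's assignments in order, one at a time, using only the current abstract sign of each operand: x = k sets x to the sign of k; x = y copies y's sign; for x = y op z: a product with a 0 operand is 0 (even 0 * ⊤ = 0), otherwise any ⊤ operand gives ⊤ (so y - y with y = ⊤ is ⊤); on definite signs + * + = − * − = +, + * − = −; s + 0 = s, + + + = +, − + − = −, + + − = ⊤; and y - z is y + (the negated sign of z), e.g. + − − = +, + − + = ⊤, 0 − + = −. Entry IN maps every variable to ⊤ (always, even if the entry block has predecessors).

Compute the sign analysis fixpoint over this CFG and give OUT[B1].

Answer: {a: ⊤, b: ⊤, c: ⊤, d: ⊤, e: ⊤, f: +}

Derivation:
Fixpoint table:
  B0:  IN=(all ⊤)  OUT=(all ⊤)
  B1:  IN=(all ⊤)  OUT={f:+; rest ⊤}
  B2:  IN={f:+; rest ⊤}  OUT={f:+; rest ⊤}
  B3:  IN={f:+; rest ⊤}  OUT={f:+; rest ⊤}
  B4:  IN={f:+; rest ⊤}  OUT={d:+, e:+, f:+; rest ⊤}
  B5:  IN={f:+; rest ⊤}  OUT={f:+; rest ⊤}
  B6:  IN={f:+; rest ⊤}  OUT={f:-; rest ⊤}
  B7:  IN={f:-; rest ⊤}  OUT={f:-; rest ⊤}

Merge at B1: IN[B1] = OUT[B0] = {a: ⊤, b: ⊤, c: ⊤, d: ⊤, e: ⊤, f: ⊤}
Applying B1's transfer function to that IN value gives OUT[B1] (row B1 above).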